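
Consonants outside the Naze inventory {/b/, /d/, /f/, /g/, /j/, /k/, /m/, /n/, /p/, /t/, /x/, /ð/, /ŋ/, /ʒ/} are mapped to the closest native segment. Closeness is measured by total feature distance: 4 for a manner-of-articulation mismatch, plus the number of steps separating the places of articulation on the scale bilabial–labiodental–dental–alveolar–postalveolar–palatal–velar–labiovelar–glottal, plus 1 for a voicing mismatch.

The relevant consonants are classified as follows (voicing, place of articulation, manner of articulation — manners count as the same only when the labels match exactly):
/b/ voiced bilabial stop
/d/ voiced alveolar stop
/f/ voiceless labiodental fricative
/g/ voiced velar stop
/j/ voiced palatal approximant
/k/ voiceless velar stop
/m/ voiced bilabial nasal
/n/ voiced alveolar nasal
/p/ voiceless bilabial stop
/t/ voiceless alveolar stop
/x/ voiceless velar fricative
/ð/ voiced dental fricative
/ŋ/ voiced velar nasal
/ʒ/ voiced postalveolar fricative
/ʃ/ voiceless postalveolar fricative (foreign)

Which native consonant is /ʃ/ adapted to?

ʒ

/ʒ/ is closest: same manner (fricative), place distance 0 (postalveolar→postalveolar), voicing differs (+1); total 1. Next closest is /x/ at distance 2.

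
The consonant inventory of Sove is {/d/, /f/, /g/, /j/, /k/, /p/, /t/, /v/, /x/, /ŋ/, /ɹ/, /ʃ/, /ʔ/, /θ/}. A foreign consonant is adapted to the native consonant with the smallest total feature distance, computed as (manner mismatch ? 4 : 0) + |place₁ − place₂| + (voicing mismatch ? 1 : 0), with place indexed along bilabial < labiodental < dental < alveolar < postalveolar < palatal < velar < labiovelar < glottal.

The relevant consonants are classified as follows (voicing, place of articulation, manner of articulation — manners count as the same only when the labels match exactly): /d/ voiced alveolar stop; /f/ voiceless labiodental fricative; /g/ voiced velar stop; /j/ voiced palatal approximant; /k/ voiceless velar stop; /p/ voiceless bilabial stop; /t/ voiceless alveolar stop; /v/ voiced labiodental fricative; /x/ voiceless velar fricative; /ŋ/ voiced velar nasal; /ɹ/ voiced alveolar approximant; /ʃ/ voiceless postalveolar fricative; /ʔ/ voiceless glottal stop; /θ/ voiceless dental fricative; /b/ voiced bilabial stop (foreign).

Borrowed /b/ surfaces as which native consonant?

/p/ is closest: same manner (stop), place distance 0 (bilabial→bilabial), voicing differs (+1); total 1. Next closest is /d/ at distance 3.

p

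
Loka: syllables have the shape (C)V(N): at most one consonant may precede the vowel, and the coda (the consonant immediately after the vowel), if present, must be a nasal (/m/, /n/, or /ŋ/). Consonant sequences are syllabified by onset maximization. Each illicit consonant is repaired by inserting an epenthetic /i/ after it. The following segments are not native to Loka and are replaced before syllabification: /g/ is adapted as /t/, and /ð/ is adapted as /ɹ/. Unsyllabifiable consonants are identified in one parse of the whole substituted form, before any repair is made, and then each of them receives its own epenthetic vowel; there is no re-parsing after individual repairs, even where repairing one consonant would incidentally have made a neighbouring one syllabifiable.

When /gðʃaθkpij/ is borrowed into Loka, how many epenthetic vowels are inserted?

After substitution the input is /tɹʃaθkpij/.
The unsyllabifiable consonants are /t/, /ɹ/, /θ/, /k/, /j/; each receives one epenthetic vowel.

5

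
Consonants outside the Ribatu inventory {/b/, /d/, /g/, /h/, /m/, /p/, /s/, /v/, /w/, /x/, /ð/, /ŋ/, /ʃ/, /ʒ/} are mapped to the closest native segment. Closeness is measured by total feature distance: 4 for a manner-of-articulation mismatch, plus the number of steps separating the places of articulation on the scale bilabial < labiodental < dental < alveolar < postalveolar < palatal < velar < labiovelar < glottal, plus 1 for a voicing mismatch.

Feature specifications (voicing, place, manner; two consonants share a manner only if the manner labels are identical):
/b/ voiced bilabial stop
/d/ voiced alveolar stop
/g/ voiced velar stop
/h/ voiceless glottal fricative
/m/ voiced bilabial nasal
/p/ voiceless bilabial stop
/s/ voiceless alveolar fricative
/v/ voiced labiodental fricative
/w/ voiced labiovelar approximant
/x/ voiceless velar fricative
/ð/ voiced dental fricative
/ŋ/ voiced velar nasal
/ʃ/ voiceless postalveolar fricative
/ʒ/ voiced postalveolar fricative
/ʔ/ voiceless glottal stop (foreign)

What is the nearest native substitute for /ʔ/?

/g/ is closest: same manner (stop), place distance 2 (glottal→velar), voicing differs (+1); total 3. Next closest is /h/ at distance 4.

g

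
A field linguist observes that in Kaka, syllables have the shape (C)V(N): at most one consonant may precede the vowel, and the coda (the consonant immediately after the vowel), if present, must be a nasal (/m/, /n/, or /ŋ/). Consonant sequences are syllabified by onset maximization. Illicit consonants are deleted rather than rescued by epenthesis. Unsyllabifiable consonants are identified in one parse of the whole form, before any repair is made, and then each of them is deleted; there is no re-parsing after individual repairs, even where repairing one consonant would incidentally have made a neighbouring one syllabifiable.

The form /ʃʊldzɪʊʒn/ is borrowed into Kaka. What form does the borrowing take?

Under (C)V(N), the unsyllabifiable consonants are /l/, /d/, /ʒ/, /n/ (only a nasal (/m/, /n/, or /ŋ/) is licensed in coda position; onsets are limited to one consonant).
Deleting the stranded consonants removes /l/, /d/, /ʒ/, /n/.

ʃʊzɪʊ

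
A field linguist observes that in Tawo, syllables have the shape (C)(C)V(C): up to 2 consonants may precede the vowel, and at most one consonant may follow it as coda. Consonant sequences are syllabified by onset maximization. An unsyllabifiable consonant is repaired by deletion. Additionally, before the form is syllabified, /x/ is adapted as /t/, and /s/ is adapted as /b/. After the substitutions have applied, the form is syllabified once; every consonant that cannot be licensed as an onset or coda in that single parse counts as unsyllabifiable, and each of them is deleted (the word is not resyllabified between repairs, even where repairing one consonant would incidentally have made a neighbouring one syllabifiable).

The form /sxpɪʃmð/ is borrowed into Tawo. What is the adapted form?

tpɪʃ

Substitution: /s/ → /b/, /x/ → /t/, giving /btpɪʃmð/.
The consonants /b/, /m/, /ð/ cannot be parsed into a legal (C)(C)V(C) syllable (at most one coda consonant is licensed; onsets may contain at most 2 consonants).
Each unlicensed consonant is deleted: /b/, /m/, /ð/.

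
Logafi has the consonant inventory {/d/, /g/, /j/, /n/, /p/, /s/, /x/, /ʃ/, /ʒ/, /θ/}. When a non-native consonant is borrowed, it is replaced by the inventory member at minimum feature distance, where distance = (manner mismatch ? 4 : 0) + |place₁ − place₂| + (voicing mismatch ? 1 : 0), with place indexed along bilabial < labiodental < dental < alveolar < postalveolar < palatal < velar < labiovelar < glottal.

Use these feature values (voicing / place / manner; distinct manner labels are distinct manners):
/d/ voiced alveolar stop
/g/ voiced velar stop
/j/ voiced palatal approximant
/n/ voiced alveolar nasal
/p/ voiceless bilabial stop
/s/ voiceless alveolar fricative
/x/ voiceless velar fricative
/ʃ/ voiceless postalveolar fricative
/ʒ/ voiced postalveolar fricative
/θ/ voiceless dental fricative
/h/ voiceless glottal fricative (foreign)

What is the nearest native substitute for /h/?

x

/x/ is closest: same manner (fricative), place distance 2 (glottal→velar), same voicing; total 2. Next closest is /ʃ/ at distance 4.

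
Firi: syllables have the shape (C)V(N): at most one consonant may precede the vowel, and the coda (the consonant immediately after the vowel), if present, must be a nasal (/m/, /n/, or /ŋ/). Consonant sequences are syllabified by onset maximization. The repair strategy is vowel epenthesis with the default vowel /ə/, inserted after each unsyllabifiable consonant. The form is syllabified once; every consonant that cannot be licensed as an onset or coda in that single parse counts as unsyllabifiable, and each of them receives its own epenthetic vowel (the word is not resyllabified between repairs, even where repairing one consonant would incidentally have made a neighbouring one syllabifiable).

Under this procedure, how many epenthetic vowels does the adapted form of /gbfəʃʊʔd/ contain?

4

The unsyllabifiable consonants are /g/, /b/, /ʔ/, /d/; each receives one epenthetic vowel.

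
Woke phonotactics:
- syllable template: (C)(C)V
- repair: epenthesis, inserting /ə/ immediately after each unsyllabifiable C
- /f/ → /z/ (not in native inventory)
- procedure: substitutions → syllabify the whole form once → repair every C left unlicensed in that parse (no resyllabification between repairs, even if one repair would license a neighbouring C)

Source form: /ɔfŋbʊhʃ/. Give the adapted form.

Substitution: /f/ → /z/, giving /ɔzŋbʊhʃ/.
Syllabifying with onset maximization leaves /z/, /h/, /ʃ/ stranded (no codas are permitted; onsets may contain at most 2 consonants).
Each unlicensed consonant becomes the onset of a new syllable: /z/ → /zə/, /h/ → /hə/, /ʃ/ → /ʃə/.

ɔzəŋbʊhəʃə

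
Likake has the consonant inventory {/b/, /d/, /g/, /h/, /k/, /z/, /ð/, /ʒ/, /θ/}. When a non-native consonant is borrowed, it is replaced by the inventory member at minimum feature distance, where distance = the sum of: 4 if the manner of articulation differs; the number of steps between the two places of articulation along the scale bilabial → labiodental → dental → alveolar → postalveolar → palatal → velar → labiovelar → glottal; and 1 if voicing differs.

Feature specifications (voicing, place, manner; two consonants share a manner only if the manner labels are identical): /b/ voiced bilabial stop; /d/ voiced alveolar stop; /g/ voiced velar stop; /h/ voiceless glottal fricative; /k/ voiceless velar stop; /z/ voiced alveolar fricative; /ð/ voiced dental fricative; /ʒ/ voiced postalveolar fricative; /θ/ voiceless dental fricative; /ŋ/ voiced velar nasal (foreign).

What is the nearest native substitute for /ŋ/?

/g/ is closest: manner differs (nasal→stop, +4), place distance 0 (velar→velar), same voicing; total 4. Next closest is /k/ at distance 5.

g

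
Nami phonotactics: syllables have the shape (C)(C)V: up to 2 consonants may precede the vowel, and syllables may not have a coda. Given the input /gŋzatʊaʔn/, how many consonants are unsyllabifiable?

3

Under (C)(C)V, the unsyllabifiable consonants are /g/, /ʔ/, /n/ (no codas are permitted; onsets may contain at most 2 consonants).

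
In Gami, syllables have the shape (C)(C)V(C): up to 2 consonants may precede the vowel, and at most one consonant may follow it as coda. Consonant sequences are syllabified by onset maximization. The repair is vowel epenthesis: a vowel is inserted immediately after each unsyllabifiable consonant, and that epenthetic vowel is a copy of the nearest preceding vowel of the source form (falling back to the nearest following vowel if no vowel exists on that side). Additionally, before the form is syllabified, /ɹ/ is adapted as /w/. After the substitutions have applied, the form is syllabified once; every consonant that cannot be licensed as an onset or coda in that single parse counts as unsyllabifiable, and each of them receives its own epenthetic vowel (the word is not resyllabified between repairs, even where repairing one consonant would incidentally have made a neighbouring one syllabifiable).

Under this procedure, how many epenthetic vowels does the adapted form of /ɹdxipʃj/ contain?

3

After substitution the input is /wdxipʃj/.
The unsyllabifiable consonants are /w/, /ʃ/, /j/; each receives one epenthetic vowel.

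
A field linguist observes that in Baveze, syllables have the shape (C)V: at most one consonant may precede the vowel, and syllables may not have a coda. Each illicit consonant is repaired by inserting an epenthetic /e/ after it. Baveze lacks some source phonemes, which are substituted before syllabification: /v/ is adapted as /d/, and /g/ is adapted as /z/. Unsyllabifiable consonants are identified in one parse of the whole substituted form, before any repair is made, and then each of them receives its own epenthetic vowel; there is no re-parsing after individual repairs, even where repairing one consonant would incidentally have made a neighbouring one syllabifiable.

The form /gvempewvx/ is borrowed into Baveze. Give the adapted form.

zedemepewedexe

Substitution: /g/ → /z/, /v/ → /d/, giving /zdempewdx/.
The consonants /z/, /m/, /w/, /d/, /x/ cannot be parsed into a legal (C)V syllable (no codas are permitted; onsets are limited to one consonant).
Epenthesis after each stranded consonant: /z/ → /ze/, /m/ → /me/, /w/ → /we/, /d/ → /de/, /x/ → /xe/.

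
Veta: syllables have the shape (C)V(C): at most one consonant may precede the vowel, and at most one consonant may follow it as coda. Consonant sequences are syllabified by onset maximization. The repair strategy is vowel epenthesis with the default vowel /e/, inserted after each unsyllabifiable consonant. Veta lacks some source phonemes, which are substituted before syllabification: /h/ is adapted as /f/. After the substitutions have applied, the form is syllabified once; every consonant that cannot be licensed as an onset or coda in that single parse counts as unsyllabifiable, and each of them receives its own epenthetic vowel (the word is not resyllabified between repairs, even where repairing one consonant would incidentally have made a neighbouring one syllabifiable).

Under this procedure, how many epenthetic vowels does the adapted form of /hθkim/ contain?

2

After substitution the input is /fθkim/.
The unsyllabifiable consonants are /f/, /θ/; each receives one epenthetic vowel.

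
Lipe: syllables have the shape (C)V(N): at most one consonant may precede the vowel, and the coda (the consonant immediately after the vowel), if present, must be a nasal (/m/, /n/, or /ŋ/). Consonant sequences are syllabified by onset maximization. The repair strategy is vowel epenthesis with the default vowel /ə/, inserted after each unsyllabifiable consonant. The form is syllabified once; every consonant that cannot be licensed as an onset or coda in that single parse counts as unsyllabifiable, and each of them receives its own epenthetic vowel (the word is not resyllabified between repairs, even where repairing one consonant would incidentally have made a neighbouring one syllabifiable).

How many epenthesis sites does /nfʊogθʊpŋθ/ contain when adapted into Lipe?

The unsyllabifiable consonants are /n/, /g/, /p/, /ŋ/, /θ/; each receives one epenthetic vowel.

5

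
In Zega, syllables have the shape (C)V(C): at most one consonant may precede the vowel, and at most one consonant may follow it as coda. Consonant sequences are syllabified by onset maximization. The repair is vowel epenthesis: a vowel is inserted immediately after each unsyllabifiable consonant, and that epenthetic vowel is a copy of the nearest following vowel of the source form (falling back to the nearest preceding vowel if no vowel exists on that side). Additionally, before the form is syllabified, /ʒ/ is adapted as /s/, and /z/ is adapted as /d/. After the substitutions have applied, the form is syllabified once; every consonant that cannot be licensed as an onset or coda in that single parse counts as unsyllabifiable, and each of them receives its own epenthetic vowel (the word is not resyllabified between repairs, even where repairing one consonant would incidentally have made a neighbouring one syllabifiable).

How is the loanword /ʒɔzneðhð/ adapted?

sɔdneðheðe

Substitution: /ʒ/ → /s/, /z/ → /d/, giving /sɔdneðhð/.
Under (C)V(C), the unsyllabifiable consonants are /h/, /ð/ (at most one coda consonant is licensed; onsets are limited to one consonant).
Inserting the epenthetic vowel yields /h/ → /he/, /ð/ → /ðe/.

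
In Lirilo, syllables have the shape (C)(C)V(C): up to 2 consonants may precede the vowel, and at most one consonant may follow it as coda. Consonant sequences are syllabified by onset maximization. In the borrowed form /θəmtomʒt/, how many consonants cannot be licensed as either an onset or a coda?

Under (C)(C)V(C), the unsyllabifiable consonants are /ʒ/, /t/ (at most one coda consonant is licensed; onsets may contain at most 2 consonants).

2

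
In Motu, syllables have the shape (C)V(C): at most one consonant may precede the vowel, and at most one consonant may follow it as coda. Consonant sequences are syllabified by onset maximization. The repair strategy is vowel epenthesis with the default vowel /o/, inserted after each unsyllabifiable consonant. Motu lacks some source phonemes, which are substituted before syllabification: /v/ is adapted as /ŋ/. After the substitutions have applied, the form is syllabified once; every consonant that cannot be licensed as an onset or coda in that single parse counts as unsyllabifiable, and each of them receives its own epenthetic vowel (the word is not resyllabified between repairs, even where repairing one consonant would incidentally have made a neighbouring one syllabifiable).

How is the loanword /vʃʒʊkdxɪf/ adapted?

ŋoʃoʒʊkdoxɪf

Substitution: /v/ → /ŋ/, giving /ŋʃʒʊkdxɪf/.
Syllabifying with onset maximization leaves /ŋ/, /ʃ/, /d/ stranded (at most one coda consonant is licensed; onsets are limited to one consonant).
Each unlicensed consonant becomes the onset of a new syllable: /ŋ/ → /ŋo/, /ʃ/ → /ʃo/, /d/ → /do/.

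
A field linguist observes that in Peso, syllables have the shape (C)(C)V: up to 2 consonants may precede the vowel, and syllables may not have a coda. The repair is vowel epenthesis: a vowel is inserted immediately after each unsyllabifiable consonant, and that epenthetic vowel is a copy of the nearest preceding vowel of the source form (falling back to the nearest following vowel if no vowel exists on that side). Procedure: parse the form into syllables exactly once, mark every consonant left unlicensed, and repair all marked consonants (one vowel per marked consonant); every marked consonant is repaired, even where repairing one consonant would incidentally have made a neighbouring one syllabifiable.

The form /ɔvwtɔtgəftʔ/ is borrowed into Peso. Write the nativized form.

ɔvɔwtɔtgəfətəʔə

The consonants /v/, /f/, /t/, /ʔ/ cannot be parsed into a legal (C)(C)V syllable (no codas are permitted; onsets may contain at most 2 consonants).
Epenthesis after each stranded consonant: /v/ → /vɔ/, /f/ → /fə/, /t/ → /tə/, /ʔ/ → /ʔə/.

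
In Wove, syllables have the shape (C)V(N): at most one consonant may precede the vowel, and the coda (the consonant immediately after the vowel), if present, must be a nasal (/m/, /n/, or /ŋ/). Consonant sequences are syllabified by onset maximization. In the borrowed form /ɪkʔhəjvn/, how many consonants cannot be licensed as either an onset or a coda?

5

Under (C)V(N), the unsyllabifiable consonants are /k/, /ʔ/, /j/, /v/, /n/ (only a nasal (/m/, /n/, or /ŋ/) is licensed in coda position; onsets are limited to one consonant).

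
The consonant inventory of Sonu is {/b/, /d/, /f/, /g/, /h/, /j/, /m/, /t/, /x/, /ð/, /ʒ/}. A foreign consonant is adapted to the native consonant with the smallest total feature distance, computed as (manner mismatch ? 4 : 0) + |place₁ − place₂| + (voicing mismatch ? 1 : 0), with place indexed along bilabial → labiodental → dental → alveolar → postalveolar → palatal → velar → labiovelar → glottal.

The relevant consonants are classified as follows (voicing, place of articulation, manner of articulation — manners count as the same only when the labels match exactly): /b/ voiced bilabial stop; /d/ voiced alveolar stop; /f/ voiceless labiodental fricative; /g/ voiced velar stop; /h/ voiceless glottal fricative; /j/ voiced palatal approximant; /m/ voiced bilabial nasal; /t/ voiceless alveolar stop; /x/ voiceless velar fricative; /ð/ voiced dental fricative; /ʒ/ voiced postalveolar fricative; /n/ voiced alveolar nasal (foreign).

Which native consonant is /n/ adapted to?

/m/ is closest: same manner (nasal), place distance 3 (alveolar→bilabial), same voicing; total 3. Next closest is /d/ at distance 4.

m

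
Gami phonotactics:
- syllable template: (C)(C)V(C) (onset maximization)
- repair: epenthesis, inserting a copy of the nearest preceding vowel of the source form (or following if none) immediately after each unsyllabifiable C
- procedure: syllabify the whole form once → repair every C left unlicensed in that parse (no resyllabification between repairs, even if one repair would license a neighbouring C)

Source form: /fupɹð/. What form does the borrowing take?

The consonants /ɹ/, /ð/ cannot be parsed into a legal (C)(C)V(C) syllable (at most one coda consonant is licensed; onsets may contain at most 2 consonants).
Inserting the epenthetic vowel yields /ɹ/ → /ɹu/, /ð/ → /ðu/.

fupɹuðu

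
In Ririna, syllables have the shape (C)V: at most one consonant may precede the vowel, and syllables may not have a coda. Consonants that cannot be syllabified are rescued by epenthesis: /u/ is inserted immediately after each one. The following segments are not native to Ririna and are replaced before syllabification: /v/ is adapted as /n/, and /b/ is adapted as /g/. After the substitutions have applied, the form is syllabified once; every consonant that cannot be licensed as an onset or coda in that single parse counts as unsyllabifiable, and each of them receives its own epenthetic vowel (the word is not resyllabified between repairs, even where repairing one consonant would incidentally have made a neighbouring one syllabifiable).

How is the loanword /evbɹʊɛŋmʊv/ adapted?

enuguɹʊɛŋumʊnu

Substitution: /v/ → /n/, /b/ → /g/, giving /engɹʊɛŋmʊn/.
Under (C)V, the unsyllabifiable consonants are /n/, /g/, /ŋ/, /n/ (no codas are permitted; onsets are limited to one consonant).
Inserting the epenthetic vowel yields /n/ → /nu/, /g/ → /gu/, /ŋ/ → /ŋu/, /n/ → /nu/.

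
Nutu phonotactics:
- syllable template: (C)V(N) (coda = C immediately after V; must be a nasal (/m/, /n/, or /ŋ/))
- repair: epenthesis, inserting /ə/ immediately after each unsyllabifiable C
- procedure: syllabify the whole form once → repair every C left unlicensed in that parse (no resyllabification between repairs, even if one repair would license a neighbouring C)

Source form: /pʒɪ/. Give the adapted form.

pəʒɪ

The consonants /p/ cannot be parsed into a legal (C)V(N) syllable (only a nasal (/m/, /n/, or /ŋ/) is licensed in coda position; onsets are limited to one consonant).
Epenthesis after each stranded consonant: /p/ → /pə/.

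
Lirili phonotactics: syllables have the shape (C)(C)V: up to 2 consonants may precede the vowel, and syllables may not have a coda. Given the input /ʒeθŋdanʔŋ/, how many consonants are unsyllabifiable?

4

The consonants /θ/, /n/, /ʔ/, /ŋ/ cannot be parsed into a legal (C)(C)V syllable (no codas are permitted; onsets may contain at most 2 consonants).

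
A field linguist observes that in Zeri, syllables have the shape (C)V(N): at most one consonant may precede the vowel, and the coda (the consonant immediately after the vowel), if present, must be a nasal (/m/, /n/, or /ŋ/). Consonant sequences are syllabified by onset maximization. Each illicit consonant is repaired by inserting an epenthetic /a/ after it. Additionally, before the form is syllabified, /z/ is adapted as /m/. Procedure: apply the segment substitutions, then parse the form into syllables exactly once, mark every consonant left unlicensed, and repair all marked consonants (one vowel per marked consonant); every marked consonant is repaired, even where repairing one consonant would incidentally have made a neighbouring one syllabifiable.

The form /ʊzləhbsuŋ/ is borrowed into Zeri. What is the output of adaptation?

Substitution: /z/ → /m/, giving /ʊmləhbsuŋ/.
The consonants /h/, /b/ cannot be parsed into a legal (C)V(N) syllable (only a nasal (/m/, /n/, or /ŋ/) is licensed in coda position; onsets are limited to one consonant).
Epenthesis after each stranded consonant: /h/ → /ha/, /b/ → /ba/.

ʊmləhabasuŋ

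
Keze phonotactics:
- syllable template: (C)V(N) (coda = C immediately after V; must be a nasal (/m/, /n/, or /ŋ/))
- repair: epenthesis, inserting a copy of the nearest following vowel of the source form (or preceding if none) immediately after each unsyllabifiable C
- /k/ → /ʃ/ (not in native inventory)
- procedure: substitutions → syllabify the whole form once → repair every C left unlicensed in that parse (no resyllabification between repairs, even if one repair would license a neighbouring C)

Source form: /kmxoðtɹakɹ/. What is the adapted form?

ʃomoxoðataɹaʃaɹa

Substitution: /k/ → /ʃ/, giving /ʃmxoðtɹaʃɹ/.
Under (C)V(N), the unsyllabifiable consonants are /ʃ/, /m/, /ð/, /t/, /ʃ/, /ɹ/ (only a nasal (/m/, /n/, or /ŋ/) is licensed in coda position; onsets are limited to one consonant).
Inserting the epenthetic vowel yields /ʃ/ → /ʃo/, /m/ → /mo/, /ð/ → /ða/, /t/ → /ta/, /ʃ/ → /ʃa/, /ɹ/ → /ɹa/.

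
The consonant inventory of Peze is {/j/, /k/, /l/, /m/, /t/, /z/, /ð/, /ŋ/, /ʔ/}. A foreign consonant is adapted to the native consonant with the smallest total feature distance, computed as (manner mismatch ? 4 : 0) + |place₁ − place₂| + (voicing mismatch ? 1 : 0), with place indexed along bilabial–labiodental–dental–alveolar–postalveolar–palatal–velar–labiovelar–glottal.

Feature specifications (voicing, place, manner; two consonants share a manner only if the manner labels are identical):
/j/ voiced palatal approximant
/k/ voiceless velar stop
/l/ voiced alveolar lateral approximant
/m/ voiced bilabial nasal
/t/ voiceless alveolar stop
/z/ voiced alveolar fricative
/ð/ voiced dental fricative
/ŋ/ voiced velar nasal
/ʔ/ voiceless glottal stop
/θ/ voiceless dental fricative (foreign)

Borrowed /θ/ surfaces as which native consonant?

ð

/ð/ is closest: same manner (fricative), place distance 0 (dental→dental), voicing differs (+1); total 1. Next closest is /z/ at distance 2.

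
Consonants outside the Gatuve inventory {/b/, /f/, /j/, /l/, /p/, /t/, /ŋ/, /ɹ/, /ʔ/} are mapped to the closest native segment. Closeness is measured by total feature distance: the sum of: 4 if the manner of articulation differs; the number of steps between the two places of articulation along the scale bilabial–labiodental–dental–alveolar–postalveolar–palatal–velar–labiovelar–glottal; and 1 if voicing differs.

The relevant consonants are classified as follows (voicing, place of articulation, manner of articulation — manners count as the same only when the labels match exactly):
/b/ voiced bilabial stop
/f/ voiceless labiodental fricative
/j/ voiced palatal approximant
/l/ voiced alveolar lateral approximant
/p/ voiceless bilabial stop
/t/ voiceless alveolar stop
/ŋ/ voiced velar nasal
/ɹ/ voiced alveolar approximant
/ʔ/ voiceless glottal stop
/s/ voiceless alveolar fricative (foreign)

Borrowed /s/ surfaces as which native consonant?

f

/f/ is closest: same manner (fricative), place distance 2 (alveolar→labiodental), same voicing; total 2. Next closest is /t/ at distance 4.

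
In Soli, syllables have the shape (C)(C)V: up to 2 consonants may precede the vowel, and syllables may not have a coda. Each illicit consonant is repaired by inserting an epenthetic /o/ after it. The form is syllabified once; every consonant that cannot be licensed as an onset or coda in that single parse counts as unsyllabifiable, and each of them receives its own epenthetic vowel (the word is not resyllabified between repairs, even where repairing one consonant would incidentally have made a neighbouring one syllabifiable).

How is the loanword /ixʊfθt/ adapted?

The consonants /f/, /θ/, /t/ cannot be parsed into a legal (C)(C)V syllable (no codas are permitted; onsets may contain at most 2 consonants).
Inserting the epenthetic vowel yields /f/ → /fo/, /θ/ → /θo/, /t/ → /to/.

ixʊfoθoto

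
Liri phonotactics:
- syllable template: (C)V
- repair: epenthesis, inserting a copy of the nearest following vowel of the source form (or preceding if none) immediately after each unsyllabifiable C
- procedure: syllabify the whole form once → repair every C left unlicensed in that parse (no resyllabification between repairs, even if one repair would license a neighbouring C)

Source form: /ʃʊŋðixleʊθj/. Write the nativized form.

ʃʊŋiðixeleʊθʊjʊ

The consonants /ŋ/, /x/, /θ/, /j/ cannot be parsed into a legal (C)V syllable (no codas are permitted; onsets are limited to one consonant).
Epenthesis after each stranded consonant: /ŋ/ → /ŋi/, /x/ → /xe/, /θ/ → /θʊ/, /j/ → /jʊ/.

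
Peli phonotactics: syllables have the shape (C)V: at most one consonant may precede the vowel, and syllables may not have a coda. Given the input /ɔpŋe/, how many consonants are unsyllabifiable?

1

The consonants /p/ cannot be parsed into a legal (C)V syllable (no codas are permitted; onsets are limited to one consonant).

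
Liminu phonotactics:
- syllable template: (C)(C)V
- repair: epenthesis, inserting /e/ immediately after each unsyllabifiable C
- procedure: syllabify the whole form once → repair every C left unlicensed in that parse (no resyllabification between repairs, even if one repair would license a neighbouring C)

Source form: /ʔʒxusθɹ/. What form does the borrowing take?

ʔeʒxuseθeɹe

The consonants /ʔ/, /s/, /θ/, /ɹ/ cannot be parsed into a legal (C)(C)V syllable (no codas are permitted; onsets may contain at most 2 consonants).
Epenthesis after each stranded consonant: /ʔ/ → /ʔe/, /s/ → /se/, /θ/ → /θe/, /ɹ/ → /ɹe/.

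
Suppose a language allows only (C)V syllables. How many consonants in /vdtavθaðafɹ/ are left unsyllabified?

5

The consonants /v/, /d/, /v/, /f/, /ɹ/ cannot be parsed into a legal (C)V syllable (no codas are permitted; onsets are limited to one consonant).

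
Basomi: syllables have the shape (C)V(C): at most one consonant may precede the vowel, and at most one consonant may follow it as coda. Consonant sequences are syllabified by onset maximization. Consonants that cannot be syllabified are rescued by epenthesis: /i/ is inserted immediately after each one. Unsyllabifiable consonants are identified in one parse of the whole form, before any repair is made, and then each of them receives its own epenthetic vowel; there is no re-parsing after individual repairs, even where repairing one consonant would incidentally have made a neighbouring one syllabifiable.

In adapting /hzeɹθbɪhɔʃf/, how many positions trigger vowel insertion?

The unsyllabifiable consonants are /h/, /θ/, /f/; each receives one epenthetic vowel.

3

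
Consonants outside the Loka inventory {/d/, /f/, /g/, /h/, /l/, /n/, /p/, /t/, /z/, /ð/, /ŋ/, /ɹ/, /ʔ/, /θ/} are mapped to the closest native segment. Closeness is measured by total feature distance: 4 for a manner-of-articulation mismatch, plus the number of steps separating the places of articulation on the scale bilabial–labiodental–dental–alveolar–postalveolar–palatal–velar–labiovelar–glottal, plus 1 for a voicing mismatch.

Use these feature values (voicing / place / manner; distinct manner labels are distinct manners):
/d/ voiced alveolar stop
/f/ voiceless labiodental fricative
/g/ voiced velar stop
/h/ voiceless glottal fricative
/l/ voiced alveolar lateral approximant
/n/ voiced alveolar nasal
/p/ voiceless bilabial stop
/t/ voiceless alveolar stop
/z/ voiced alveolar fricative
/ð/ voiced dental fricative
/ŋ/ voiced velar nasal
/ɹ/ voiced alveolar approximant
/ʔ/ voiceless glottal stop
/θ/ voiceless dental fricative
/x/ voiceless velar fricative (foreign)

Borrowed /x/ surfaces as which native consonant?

h

/h/ is closest: same manner (fricative), place distance 2 (velar→glottal), same voicing; total 2. Next closest is /z/ at distance 4.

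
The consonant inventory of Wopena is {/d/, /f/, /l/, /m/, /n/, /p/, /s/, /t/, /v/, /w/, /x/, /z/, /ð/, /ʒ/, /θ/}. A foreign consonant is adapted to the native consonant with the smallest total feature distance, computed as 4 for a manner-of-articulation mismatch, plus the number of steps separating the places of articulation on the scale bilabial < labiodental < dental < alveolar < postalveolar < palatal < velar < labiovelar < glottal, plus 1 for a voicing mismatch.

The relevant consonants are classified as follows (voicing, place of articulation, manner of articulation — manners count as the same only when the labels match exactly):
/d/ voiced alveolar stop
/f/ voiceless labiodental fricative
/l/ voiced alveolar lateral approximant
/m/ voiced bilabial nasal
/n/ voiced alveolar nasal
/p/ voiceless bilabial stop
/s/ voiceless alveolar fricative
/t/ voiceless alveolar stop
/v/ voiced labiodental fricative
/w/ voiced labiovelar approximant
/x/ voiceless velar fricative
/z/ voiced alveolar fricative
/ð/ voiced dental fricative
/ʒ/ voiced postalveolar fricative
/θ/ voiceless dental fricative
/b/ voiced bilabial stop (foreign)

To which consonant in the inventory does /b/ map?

/p/ is closest: same manner (stop), place distance 0 (bilabial→bilabial), voicing differs (+1); total 1. Next closest is /d/ at distance 3.

p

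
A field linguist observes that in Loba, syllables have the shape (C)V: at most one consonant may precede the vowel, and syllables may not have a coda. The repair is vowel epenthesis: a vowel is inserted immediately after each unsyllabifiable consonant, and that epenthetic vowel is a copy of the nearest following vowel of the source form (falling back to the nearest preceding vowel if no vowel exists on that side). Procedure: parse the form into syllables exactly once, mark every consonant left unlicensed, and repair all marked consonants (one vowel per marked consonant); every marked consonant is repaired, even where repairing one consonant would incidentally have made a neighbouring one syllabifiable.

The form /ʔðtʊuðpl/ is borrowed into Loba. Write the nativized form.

Syllabifying with onset maximization leaves /ʔ/, /ð/, /ð/, /p/, /l/ stranded (no codas are permitted; onsets are limited to one consonant).
Epenthesis after each stranded consonant: /ʔ/ → /ʔʊ/, /ð/ → /ðʊ/, /ð/ → /ðu/, /p/ → /pu/, /l/ → /lu/.

ʔʊðʊtʊuðupulu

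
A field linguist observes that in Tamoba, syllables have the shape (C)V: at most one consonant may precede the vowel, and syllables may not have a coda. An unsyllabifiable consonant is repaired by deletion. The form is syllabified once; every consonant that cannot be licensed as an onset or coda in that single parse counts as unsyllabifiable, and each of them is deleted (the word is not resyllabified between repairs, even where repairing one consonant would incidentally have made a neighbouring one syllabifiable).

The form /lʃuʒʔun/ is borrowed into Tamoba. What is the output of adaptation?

ʃuʔu

Syllabifying with onset maximization leaves /l/, /ʒ/, /n/ stranded (no codas are permitted; onsets are limited to one consonant).
Deletion applies to /l/, /ʒ/, /n/.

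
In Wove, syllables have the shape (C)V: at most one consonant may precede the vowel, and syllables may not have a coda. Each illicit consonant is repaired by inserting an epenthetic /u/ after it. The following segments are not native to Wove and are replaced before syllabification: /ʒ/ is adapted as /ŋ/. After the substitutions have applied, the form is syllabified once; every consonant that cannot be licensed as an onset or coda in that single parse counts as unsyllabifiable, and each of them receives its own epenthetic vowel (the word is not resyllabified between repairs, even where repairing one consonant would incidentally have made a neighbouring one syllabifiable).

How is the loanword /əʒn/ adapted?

Substitution: /ʒ/ → /ŋ/, giving /əŋn/.
Syllabifying with onset maximization leaves /ŋ/, /n/ stranded (no codas are permitted; onsets are limited to one consonant).
Epenthesis after each stranded consonant: /ŋ/ → /ŋu/, /n/ → /nu/.

əŋunu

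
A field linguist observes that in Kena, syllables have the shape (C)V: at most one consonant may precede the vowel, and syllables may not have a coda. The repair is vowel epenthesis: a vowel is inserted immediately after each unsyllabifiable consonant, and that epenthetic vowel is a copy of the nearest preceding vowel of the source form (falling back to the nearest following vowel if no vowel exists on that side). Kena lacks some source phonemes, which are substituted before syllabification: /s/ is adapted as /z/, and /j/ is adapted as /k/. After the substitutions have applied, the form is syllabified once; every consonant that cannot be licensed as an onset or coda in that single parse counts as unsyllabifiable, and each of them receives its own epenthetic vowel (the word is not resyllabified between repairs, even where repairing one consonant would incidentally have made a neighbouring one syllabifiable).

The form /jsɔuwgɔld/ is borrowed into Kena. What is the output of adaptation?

kɔzɔuwugɔlɔdɔ

Substitution: /j/ → /k/, /s/ → /z/, giving /kzɔuwgɔld/.
Under (C)V, the unsyllabifiable consonants are /k/, /w/, /l/, /d/ (no codas are permitted; onsets are limited to one consonant).
Each unlicensed consonant becomes the onset of a new syllable: /k/ → /kɔ/, /w/ → /wu/, /l/ → /lɔ/, /d/ → /dɔ/.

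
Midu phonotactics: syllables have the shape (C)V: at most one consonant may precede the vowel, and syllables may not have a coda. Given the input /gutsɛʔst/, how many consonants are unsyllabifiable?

Syllabifying with onset maximization leaves /t/, /ʔ/, /s/, /t/ stranded (no codas are permitted; onsets are limited to one consonant).

4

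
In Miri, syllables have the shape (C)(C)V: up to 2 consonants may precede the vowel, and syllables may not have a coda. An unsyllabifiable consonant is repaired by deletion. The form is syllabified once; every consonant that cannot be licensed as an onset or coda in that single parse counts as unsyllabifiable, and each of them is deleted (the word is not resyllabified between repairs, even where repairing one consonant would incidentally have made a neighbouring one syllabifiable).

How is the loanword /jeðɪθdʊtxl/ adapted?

jeðɪθdʊ

Under (C)(C)V, the unsyllabifiable consonants are /t/, /x/, /l/ (no codas are permitted; onsets may contain at most 2 consonants).
Deleting the stranded consonants removes /t/, /x/, /l/.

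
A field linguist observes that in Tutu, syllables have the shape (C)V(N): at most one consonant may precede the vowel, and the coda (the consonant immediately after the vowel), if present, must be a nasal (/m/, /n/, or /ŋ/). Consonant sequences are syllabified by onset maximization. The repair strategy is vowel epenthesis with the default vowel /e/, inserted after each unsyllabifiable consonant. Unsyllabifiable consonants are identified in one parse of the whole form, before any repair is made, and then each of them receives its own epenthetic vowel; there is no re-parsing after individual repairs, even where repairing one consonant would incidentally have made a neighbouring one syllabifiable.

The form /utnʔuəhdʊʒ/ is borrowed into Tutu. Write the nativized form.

uteneʔuəhedʊʒe

Syllabifying with onset maximization leaves /t/, /n/, /h/, /ʒ/ stranded (only a nasal (/m/, /n/, or /ŋ/) is licensed in coda position; onsets are limited to one consonant).
Epenthesis after each stranded consonant: /t/ → /te/, /n/ → /ne/, /h/ → /he/, /ʒ/ → /ʒe/.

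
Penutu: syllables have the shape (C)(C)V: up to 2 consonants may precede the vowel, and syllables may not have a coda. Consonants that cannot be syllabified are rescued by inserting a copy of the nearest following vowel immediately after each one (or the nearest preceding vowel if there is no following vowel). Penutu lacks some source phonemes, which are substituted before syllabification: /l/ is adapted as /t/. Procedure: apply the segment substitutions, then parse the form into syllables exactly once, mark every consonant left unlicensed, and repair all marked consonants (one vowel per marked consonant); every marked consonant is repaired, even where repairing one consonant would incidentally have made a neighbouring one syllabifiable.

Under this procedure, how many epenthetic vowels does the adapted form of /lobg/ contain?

After substitution the input is /tobg/.
The unsyllabifiable consonants are /b/, /g/; each receives one epenthetic vowel.

2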